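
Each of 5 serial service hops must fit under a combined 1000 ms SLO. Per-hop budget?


Formula: per_stage = total_budget / stages
per_stage = 1000 / 5
per_stage = 200.0 ms

200.0 ms


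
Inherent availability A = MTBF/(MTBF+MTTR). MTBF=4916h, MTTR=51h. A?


Availability = MTBF / (MTBF + MTTR)
Availability = 4916 / (4916 + 51)
Availability = 4916 / 4967
Availability = 98.9732%

98.9732%


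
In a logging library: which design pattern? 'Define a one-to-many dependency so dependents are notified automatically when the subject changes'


This matches the Observer pattern

Observer


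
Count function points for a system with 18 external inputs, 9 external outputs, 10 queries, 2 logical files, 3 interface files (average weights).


UFP = EI*4 + EO*5 + EQ*4 + ILF*10 + EIF*7
UFP = 18*4 + 9*5 + 10*4 + 2*10 + 3*7
UFP = 72 + 45 + 40 + 20 + 21
UFP = 198

198


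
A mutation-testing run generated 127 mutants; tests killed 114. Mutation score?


Mutation score = killed / total * 100
Mutation score = 114 / 127 * 100
Mutation score = 89.76%

89.76%


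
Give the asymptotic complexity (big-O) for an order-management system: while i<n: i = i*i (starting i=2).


Reasoning: squaring drives double-exponential growth; iterations ~ log log n
Complexity: O(log log n)

O(log log n)


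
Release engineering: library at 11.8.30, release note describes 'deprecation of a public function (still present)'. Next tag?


Current: 11.8.30
Change category: 'deprecation of a public function (still present)' → minor bump
SemVer rule: minor bump → increment MINOR, reset PATCH to 0 (MAJOR unchanged)
New: 11.9.0

11.9.0


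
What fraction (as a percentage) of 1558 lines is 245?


Coverage = covered / total * 100
Coverage = 245 / 1558 * 100
Coverage = 15.73%

15.73%


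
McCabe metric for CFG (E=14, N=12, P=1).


Formula: V(G) = E - N + 2P
V(G) = 14 - 12 + 2*1
V(G) = 2 + 2
V(G) = 4

4


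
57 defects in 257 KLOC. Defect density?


Defect density = defects / KLOC
Defect density = 57 / 257
Defect density = 0.222 defects/KLOC

0.222 defects/KLOC


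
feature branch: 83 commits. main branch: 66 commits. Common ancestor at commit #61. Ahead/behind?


Common ancestor: commit #61
feature commits after divergence: 83 - 61 = 22
main commits after divergence: 66 - 61 = 5
feature is 22 commits ahead of main
main is 5 commits ahead of feature

feature ahead: 22, main ahead: 5


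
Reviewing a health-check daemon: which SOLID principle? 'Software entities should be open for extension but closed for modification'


This describes the Open/Closed Principle (OCP)

Open/Closed Principle (OCP)


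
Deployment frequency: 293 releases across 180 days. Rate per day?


Formula: deployments per day = releases / days
= 293 / 180
= 1.628 deploys/day
(equivalently, 11.39 deploys/week)

1.628 deploys/day


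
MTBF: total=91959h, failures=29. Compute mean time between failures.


Formula: MTBF = Total operating time / Number of failures
MTBF = 91959 / 29
MTBF = 3171.0 hours

3171.0 hours


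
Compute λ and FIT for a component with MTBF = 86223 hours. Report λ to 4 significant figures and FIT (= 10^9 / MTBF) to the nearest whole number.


Formula: λ = 1 / MTBF; FIT = λ × 1e9 = 1e9 / MTBF
λ = 1 / 86223 ≈ 1.160e-05 failures/hour
FIT = 1e9 / 86223 ≈ 11598 failures per 1e9 hours (nearest whole number)

λ = 1.160e-05 /h, FIT = 11598


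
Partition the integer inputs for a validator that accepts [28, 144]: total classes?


Valid range: [28, 144]
Class 1: x < 28 — invalid
Class 2: 28 ≤ x ≤ 144 — valid
Class 3: x > 144 — invalid
Total equivalence classes: 3

3 equivalence classes


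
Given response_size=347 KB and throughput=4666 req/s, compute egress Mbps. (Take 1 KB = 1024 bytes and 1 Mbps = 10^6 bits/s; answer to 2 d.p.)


Formula: Mbps = payload_bytes * RPS * 8 / 1e6
Payload per request = 347 KB = 347 * 1024 = 355328 bytes
Total bytes/sec = 355328 * 4666 = 1657960448
Total bits/sec = 1657960448 * 8 = 13263683584
Mbps = 13263683584 / 1e6 = 13263.68

13263.68 Mbps


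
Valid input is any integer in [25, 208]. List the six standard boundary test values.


Range: [25, 208]
Boundaries: just below min, min, min+1, max-1, max, just above max
Values: [24, 25, 26, 207, 208, 209]

[24, 25, 26, 207, 208, 209]


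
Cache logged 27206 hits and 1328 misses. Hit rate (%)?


Formula: hit rate = hits / (hits + misses) * 100
hit rate = 27206 / (27206 + 1328) * 100
hit rate = 27206 / 28534 * 100
hit rate = 95.35%

95.35%


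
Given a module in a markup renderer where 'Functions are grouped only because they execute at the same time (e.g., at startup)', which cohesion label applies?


Reasoning: Related by timing only
Type: Temporal cohesion

Temporal cohesion


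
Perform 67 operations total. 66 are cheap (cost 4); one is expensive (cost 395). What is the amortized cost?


Formula: Amortized cost = Total cost / Operations
Total cost = (66 * 4) + (1 * 395)
Total cost = 264 + 395 = 659
Amortized = 659 / 67 = 9.8358

9.8358


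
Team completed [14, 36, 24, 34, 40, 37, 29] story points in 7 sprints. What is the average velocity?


Formula: Avg velocity = Total points / Number of sprints
Points: [14, 36, 24, 34, 40, 37, 29]
Sum = 14 + 36 + 24 + 34 + 40 + 37 + 29 = 214
Avg velocity = 214 / 7 = 30.57 points/sprint

30.57 points/sprint


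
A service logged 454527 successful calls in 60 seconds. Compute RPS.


Formula: throughput = requests / seconds
throughput = 454527 / 60
throughput = 7575.45 requests/second

7575.45 requests/second


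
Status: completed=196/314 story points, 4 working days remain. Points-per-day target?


Formula: Required rate = Remaining points / Days left
Remaining = 314 - 196 = 118 points
Required rate = 118 / 4 = 29.5 points/day

29.5 points/day


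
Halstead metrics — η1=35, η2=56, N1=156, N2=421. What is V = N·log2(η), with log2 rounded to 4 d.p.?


Formula: V = N * log2(η), where N = N1 + N2 and η = η1 + η2
η = 35 + 56 = 91
N = 156 + 421 = 577
log2(91) ≈ 6.5078
V = 577 * 6.5078 = 3755.00

3755.00


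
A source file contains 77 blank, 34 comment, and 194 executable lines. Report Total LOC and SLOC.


Total LOC = blank + comment + code
Total LOC = 77 + 34 + 194 = 305
SLOC (source only) = code = 194

Total LOC: 305, SLOC: 194


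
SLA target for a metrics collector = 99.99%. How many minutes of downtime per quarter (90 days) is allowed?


Formula: allowed downtime = period * (100 - SLA) / 100
Period (quarter (90 days)) = 129600 minutes
Unavailability fraction = (100 - 99.99) / 100
Allowed downtime = 129600 * (100 - 99.99) / 100
Allowed downtime = 12.96 minutes

12.96 minutes


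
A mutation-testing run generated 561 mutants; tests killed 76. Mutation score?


Mutation score = killed / total * 100
Mutation score = 76 / 561 * 100
Mutation score = 13.55%

13.55%


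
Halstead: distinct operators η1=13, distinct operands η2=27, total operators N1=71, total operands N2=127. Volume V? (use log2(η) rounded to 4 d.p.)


Formula: V = N * log2(η), where N = N1 + N2 and η = η1 + η2
η = 13 + 27 = 40
N = 71 + 127 = 198
log2(40) ≈ 5.3219
V = 198 * 5.3219 = 1053.74

1053.74


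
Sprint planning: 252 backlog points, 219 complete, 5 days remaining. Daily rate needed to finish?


Formula: Required rate = Remaining points / Days left
Remaining = 252 - 219 = 33 points
Required rate = 33 / 5 = 6.6 points/day

6.6 points/day


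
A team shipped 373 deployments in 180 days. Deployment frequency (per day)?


Formula: deployments per day = releases / days
= 373 / 180
= 2.072 deploys/day
(equivalently, 14.51 deploys/week)

2.072 deploys/day


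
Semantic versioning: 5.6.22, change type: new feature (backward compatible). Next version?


Current: 5.6.22
Change category: 'new feature (backward compatible)' → minor bump
SemVer rule: minor bump → increment MINOR, reset PATCH to 0 (MAJOR unchanged)
New: 5.7.0

5.7.0


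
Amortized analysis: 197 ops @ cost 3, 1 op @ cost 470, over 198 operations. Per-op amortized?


Formula: Amortized cost = Total cost / Operations
Total cost = (197 * 3) + (1 * 470)
Total cost = 591 + 470 = 1061
Amortized = 1061 / 198 = 5.3586

5.3586


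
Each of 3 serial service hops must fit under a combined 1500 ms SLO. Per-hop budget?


Formula: per_stage = total_budget / stages
per_stage = 1500 / 3
per_stage = 500.0 ms

500.0 ms


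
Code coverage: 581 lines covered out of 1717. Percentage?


Coverage = covered / total * 100
Coverage = 581 / 1717 * 100
Coverage = 33.84%

33.84%


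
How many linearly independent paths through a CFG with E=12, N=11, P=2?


Formula: V(G) = E - N + 2P
V(G) = 12 - 11 + 2*2
V(G) = 1 + 4
V(G) = 5

5


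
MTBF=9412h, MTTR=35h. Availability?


Availability = MTBF / (MTBF + MTTR)
Availability = 9412 / (9412 + 35)
Availability = 9412 / 9447
Availability = 99.6295%

99.6295%


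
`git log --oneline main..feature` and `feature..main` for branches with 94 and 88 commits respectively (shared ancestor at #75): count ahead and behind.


Common ancestor: commit #75
feature commits after divergence: 94 - 75 = 19
main commits after divergence: 88 - 75 = 13
feature is 19 commits ahead of main
main is 13 commits ahead of feature

feature ahead: 19, main ahead: 13


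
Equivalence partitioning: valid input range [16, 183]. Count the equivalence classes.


Valid range: [16, 183]
Class 1: x < 16 — invalid
Class 2: 16 ≤ x ≤ 183 — valid
Class 3: x > 183 — invalid
Total equivalence classes: 3

3 equivalence classes


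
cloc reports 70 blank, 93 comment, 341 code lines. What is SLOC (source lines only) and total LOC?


Total LOC = blank + comment + code
Total LOC = 70 + 93 + 341 = 504
SLOC (source only) = code = 341

Total LOC: 504, SLOC: 341


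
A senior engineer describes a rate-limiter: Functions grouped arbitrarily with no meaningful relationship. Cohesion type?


Reasoning: Worst: random grouping
Type: Coincidental cohesion

Coincidental cohesion


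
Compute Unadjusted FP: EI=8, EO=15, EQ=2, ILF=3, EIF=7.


UFP = EI*4 + EO*5 + EQ*4 + ILF*10 + EIF*7
UFP = 8*4 + 15*5 + 2*4 + 3*10 + 7*7
UFP = 32 + 75 + 8 + 30 + 49
UFP = 194

194


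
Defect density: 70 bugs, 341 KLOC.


Defect density = defects / KLOC
Defect density = 70 / 341
Defect density = 0.205 defects/KLOC

0.205 defects/KLOC


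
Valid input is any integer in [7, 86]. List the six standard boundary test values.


Range: [7, 86]
Boundaries: just below min, min, min+1, max-1, max, just above max
Values: [6, 7, 8, 85, 86, 87]

[6, 7, 8, 85, 86, 87]


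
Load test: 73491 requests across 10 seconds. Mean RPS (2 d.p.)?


Formula: throughput = requests / seconds
throughput = 73491 / 10
throughput = 7349.1 requests/second

7349.1 requests/second


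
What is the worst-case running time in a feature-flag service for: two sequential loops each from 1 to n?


Reasoning: sequential dominates: O(n) + O(n) = O(n)
Complexity: O(n)

O(n)


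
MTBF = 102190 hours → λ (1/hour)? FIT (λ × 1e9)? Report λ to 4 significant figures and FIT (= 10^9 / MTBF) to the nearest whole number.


Formula: λ = 1 / MTBF; FIT = λ × 1e9 = 1e9 / MTBF
λ = 1 / 102190 ≈ 9.786e-06 failures/hour
FIT = 1e9 / 102190 ≈ 9786 failures per 1e9 hours (nearest whole number)

λ = 9.786e-06 /h, FIT = 9786


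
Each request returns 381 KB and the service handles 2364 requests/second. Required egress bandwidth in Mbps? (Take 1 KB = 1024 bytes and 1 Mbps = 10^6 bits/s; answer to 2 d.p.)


Formula: Mbps = payload_bytes * RPS * 8 / 1e6
Payload per request = 381 KB = 381 * 1024 = 390144 bytes
Total bytes/sec = 390144 * 2364 = 922300416
Total bits/sec = 922300416 * 8 = 7378403328
Mbps = 7378403328 / 1e6 = 7378.4

7378.4 Mbps


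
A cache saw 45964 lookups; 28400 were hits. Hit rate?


Formula: hit rate = hits / (hits + misses) * 100
hit rate = 28400 / (28400 + 17564) * 100
hit rate = 28400 / 45964 * 100
hit rate = 61.79%

61.79%


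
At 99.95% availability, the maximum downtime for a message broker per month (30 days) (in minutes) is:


Formula: allowed downtime = period * (100 - SLA) / 100
Period (month (30 days)) = 43200 minutes
Unavailability fraction = (100 - 99.95) / 100
Allowed downtime = 43200 * (100 - 99.95) / 100
Allowed downtime = 21.6 minutes

21.6 minutes


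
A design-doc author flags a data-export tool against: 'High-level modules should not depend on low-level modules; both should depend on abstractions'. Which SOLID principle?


This describes the Dependency Inversion Principle (DIP)

Dependency Inversion Principle (DIP)


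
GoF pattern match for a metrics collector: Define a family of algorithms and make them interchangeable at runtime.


This matches the Strategy pattern

Strategy


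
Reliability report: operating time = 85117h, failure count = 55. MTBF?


Formula: MTBF = Total operating time / Number of failures
MTBF = 85117 / 55
MTBF = 1547.58 hours

1547.58 hours


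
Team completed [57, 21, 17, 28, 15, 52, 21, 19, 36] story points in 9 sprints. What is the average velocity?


Formula: Avg velocity = Total points / Number of sprints
Points: [57, 21, 17, 28, 15, 52, 21, 19, 36]
Sum = 57 + 21 + 17 + 28 + 15 + 52 + 21 + 19 + 36 = 266
Avg velocity = 266 / 9 = 29.56 points/sprint

29.56 points/sprint


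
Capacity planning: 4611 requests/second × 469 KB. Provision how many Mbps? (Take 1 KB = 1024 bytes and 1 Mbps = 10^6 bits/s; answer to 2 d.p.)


Formula: Mbps = payload_bytes * RPS * 8 / 1e6
Payload per request = 469 KB = 469 * 1024 = 480256 bytes
Total bytes/sec = 480256 * 4611 = 2214460416
Total bits/sec = 2214460416 * 8 = 17715683328
Mbps = 17715683328 / 1e6 = 17715.68

17715.68 Mbps


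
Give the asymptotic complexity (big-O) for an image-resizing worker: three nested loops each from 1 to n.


Reasoning: three levels of nesting over n
Complexity: O(n^3)

O(n^3)


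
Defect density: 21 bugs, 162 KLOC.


Defect density = defects / KLOC
Defect density = 21 / 162
Defect density = 0.13 defects/KLOC

0.13 defects/KLOC


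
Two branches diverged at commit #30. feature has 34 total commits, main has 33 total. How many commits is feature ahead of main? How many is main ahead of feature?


Common ancestor: commit #30
feature commits after divergence: 34 - 30 = 4
main commits after divergence: 33 - 30 = 3
feature is 4 commits ahead of main
main is 3 commits ahead of feature

feature ahead: 4, main ahead: 3


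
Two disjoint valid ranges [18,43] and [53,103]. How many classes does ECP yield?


Valid ranges: [18,43] and [53,103]
Class 1: x < 18 — invalid
Class 2: 18 ≤ x ≤ 43 — valid
Class 3: 43 < x < 53 — invalid (gap between ranges)
Class 4: 53 ≤ x ≤ 103 — valid
Class 5: x > 103 — invalid
Total equivalence classes: 5

5 equivalence classes


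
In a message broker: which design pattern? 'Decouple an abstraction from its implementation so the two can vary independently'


This matches the Bridge pattern

Bridge


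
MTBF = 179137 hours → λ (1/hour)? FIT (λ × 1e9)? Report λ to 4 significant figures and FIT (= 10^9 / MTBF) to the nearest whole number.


Formula: λ = 1 / MTBF; FIT = λ × 1e9 = 1e9 / MTBF
λ = 1 / 179137 ≈ 5.582e-06 failures/hour
FIT = 1e9 / 179137 ≈ 5582 failures per 1e9 hours (nearest whole number)

λ = 5.582e-06 /h, FIT = 5582


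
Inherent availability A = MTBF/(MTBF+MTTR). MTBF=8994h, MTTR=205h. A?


Availability = MTBF / (MTBF + MTTR)
Availability = 8994 / (8994 + 205)
Availability = 8994 / 9199
Availability = 97.7715%

97.7715%


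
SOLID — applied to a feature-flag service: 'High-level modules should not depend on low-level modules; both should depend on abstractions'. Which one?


This describes the Dependency Inversion Principle (DIP)

Dependency Inversion Principle (DIP)


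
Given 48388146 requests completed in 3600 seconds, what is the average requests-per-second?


Formula: throughput = requests / seconds
throughput = 48388146 / 3600
throughput = 13441.15 requests/second

13441.15 requests/second


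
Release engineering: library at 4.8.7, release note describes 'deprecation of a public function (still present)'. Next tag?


Current: 4.8.7
Change category: 'deprecation of a public function (still present)' → minor bump
SemVer rule: minor bump → increment MINOR, reset PATCH to 0 (MAJOR unchanged)
New: 4.9.0

4.9.0


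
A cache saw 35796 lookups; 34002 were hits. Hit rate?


Formula: hit rate = hits / (hits + misses) * 100
hit rate = 34002 / (34002 + 1794) * 100
hit rate = 34002 / 35796 * 100
hit rate = 94.99%

94.99%


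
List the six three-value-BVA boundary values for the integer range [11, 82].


Range: [11, 82]
Boundaries: just below min, min, min+1, max-1, max, just above max
Values: [10, 11, 12, 81, 82, 83]

[10, 11, 12, 81, 82, 83]


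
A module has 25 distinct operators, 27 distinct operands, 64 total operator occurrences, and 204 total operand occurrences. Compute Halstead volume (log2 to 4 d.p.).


Formula: V = N * log2(η), where N = N1 + N2 and η = η1 + η2
η = 25 + 27 = 52
N = 64 + 204 = 268
log2(52) ≈ 5.7004
V = 268 * 5.7004 = 1527.71

1527.71


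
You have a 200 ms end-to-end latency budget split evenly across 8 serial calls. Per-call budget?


Formula: per_stage = total_budget / stages
per_stage = 200 / 8
per_stage = 25.0 ms

25.0 ms


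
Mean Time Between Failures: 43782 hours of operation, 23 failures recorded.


Formula: MTBF = Total operating time / Number of failures
MTBF = 43782 / 23
MTBF = 1903.57 hours

1903.57 hours


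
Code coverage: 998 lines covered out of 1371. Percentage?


Coverage = covered / total * 100
Coverage = 998 / 1371 * 100
Coverage = 72.79%

72.79%


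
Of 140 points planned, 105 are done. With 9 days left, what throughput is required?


Formula: Required rate = Remaining points / Days left
Remaining = 140 - 105 = 35 points
Required rate = 35 / 9 = 3.89 points/day

3.89 points/day


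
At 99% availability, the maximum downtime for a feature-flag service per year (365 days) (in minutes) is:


Formula: allowed downtime = period * (100 - SLA) / 100
Period (year (365 days)) = 525600 minutes
Unavailability fraction = (100 - 99.0) / 100
Allowed downtime = 525600 * (100 - 99.0) / 100
Allowed downtime = 5256.0 minutes

5256.0 minutes


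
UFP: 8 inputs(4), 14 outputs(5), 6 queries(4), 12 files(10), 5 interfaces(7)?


UFP = EI*4 + EO*5 + EQ*4 + ILF*10 + EIF*7
UFP = 8*4 + 14*5 + 6*4 + 12*10 + 5*7
UFP = 32 + 70 + 24 + 120 + 35
UFP = 281

281


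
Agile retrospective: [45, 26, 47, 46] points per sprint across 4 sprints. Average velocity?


Formula: Avg velocity = Total points / Number of sprints
Points: [45, 26, 47, 46]
Sum = 45 + 26 + 47 + 46 = 164
Avg velocity = 164 / 4 = 41.0 points/sprint

41.0 points/sprint


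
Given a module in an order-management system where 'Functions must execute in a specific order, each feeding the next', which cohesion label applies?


Reasoning: Output of one is input to next
Type: Sequential cohesion

Sequential cohesion


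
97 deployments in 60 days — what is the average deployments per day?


Formula: deployments per day = releases / days
= 97 / 60
= 1.617 deploys/day
(equivalently, 11.32 deploys/week)

1.617 deploys/day


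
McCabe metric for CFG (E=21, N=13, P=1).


Formula: V(G) = E - N + 2P
V(G) = 21 - 13 + 2*1
V(G) = 8 + 2
V(G) = 10

10


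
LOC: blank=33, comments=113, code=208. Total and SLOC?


Total LOC = blank + comment + code
Total LOC = 33 + 113 + 208 = 354
SLOC (source only) = code = 208

Total LOC: 354, SLOC: 208


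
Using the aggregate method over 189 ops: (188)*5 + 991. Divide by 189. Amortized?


Formula: Amortized cost = Total cost / Operations
Total cost = (188 * 5) + (1 * 991)
Total cost = 940 + 991 = 1931
Amortized = 1931 / 189 = 10.2169

10.2169


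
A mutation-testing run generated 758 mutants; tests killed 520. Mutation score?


Mutation score = killed / total * 100
Mutation score = 520 / 758 * 100
Mutation score = 68.6%

68.6%


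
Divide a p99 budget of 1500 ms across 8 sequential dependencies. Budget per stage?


Formula: per_stage = total_budget / stages
per_stage = 1500 / 8
per_stage = 187.5 ms

187.5 ms


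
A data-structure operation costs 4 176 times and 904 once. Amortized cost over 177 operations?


Formula: Amortized cost = Total cost / Operations
Total cost = (176 * 4) + (1 * 904)
Total cost = 704 + 904 = 1608
Amortized = 1608 / 177 = 9.0847

9.0847


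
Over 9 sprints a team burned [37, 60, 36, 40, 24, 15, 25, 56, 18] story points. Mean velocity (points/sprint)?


Formula: Avg velocity = Total points / Number of sprints
Points: [37, 60, 36, 40, 24, 15, 25, 56, 18]
Sum = 37 + 60 + 36 + 40 + 24 + 15 + 25 + 56 + 18 = 311
Avg velocity = 311 / 9 = 34.56 points/sprint

34.56 points/sprint


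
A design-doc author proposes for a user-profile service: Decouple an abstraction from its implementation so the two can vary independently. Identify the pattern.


This matches the Bridge pattern

Bridge


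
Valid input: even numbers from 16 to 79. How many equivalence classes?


Constraint: even integers in [16, 79]
Class 1: x < 16 — out-of-range invalid
Class 2: x in [16,79] but odd — wrong type invalid
Class 3: x in [16,79] and even — valid
Class 4: x > 79 — out-of-range invalid
Total equivalence classes: 4

4 equivalence classes


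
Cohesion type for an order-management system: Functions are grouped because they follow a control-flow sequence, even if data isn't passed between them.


Reasoning: Grouped by order of execution within a routine, not by data flow
Type: Procedural cohesion

Procedural cohesion


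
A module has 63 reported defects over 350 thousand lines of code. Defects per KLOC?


Defect density = defects / KLOC
Defect density = 63 / 350
Defect density = 0.18 defects/KLOC

0.18 defects/KLOC


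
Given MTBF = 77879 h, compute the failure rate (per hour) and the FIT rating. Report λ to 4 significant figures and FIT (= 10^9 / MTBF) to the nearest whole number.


Formula: λ = 1 / MTBF; FIT = λ × 1e9 = 1e9 / MTBF
λ = 1 / 77879 ≈ 1.284e-05 failures/hour
FIT = 1e9 / 77879 ≈ 12840 failures per 1e9 hours (nearest whole number)

λ = 1.284e-05 /h, FIT = 12840


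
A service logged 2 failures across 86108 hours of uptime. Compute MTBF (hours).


Formula: MTBF = Total operating time / Number of failures
MTBF = 86108 / 2
MTBF = 43054.0 hours

43054.0 hours


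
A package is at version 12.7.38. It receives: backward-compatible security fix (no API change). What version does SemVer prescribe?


Current: 12.7.38
Change category: 'backward-compatible security fix (no API change)' → patch bump
SemVer rule: patch bump → increment PATCH (MAJOR and MINOR unchanged)
New: 12.7.39

12.7.39


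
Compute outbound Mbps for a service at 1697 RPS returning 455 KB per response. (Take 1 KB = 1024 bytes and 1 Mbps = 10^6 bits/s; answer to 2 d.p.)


Formula: Mbps = payload_bytes * RPS * 8 / 1e6
Payload per request = 455 KB = 455 * 1024 = 465920 bytes
Total bytes/sec = 465920 * 1697 = 790666240
Total bits/sec = 790666240 * 8 = 6325329920
Mbps = 6325329920 / 1e6 = 6325.33

6325.33 Mbps


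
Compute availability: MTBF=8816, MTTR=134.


Availability = MTBF / (MTBF + MTTR)
Availability = 8816 / (8816 + 134)
Availability = 8816 / 8950
Availability = 98.5028%

98.5028%


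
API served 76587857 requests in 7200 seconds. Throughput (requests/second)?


Formula: throughput = requests / seconds
throughput = 76587857 / 7200
throughput = 10637.2 requests/second

10637.2 requests/second


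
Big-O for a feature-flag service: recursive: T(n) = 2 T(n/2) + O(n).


Reasoning: master theorem case 2 (merge-sort recurrence)
Complexity: O(n log n)

O(n log n)


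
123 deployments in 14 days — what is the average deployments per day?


Formula: deployments per day = releases / days
= 123 / 14
= 8.786 deploys/day
(equivalently, 61.5 deploys/week)

8.786 deploys/day


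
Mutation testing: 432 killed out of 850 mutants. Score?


Mutation score = killed / total * 100
Mutation score = 432 / 850 * 100
Mutation score = 50.82%

50.82%


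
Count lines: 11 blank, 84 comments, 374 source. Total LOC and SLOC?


Total LOC = blank + comment + code
Total LOC = 11 + 84 + 374 = 469
SLOC (source only) = code = 374

Total LOC: 469, SLOC: 374


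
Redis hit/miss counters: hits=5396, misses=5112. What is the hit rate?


Formula: hit rate = hits / (hits + misses) * 100
hit rate = 5396 / (5396 + 5112) * 100
hit rate = 5396 / 10508 * 100
hit rate = 51.35%

51.35%


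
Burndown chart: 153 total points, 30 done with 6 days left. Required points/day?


Formula: Required rate = Remaining points / Days left
Remaining = 153 - 30 = 123 points
Required rate = 123 / 6 = 20.5 points/day

20.5 points/day


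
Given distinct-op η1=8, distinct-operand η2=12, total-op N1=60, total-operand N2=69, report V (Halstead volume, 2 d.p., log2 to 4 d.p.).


Formula: V = N * log2(η), where N = N1 + N2 and η = η1 + η2
η = 8 + 12 = 20
N = 60 + 69 = 129
log2(20) ≈ 4.3219
V = 129 * 4.3219 = 557.53

557.53


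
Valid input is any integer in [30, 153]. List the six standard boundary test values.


Range: [30, 153]
Boundaries: just below min, min, min+1, max-1, max, just above max
Values: [29, 30, 31, 152, 153, 154]

[29, 30, 31, 152, 153, 154]


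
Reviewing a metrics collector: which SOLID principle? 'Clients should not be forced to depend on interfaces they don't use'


This describes the Interface Segregation Principle (ISP)

Interface Segregation Principle (ISP)


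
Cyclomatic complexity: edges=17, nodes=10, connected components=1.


Formula: V(G) = E - N + 2P
V(G) = 17 - 10 + 2*1
V(G) = 7 + 2
V(G) = 9

9


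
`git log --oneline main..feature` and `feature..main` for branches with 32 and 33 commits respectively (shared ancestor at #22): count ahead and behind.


Common ancestor: commit #22
feature commits after divergence: 32 - 22 = 10
main commits after divergence: 33 - 22 = 11
feature is 10 commits ahead of main
main is 11 commits ahead of feature

feature ahead: 10, main ahead: 11


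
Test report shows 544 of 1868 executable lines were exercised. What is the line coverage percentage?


Coverage = covered / total * 100
Coverage = 544 / 1868 * 100
Coverage = 29.12%

29.12%


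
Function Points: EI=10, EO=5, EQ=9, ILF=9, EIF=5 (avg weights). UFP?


UFP = EI*4 + EO*5 + EQ*4 + ILF*10 + EIF*7
UFP = 10*4 + 5*5 + 9*4 + 9*10 + 5*7
UFP = 40 + 25 + 36 + 90 + 35
UFP = 226

226


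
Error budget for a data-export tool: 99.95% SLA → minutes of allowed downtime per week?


Formula: allowed downtime = period * (100 - SLA) / 100
Period (week) = 10080 minutes
Unavailability fraction = (100 - 99.95) / 100
Allowed downtime = 10080 * (100 - 99.95) / 100
Allowed downtime = 5.04 minutes

5.04 minutes


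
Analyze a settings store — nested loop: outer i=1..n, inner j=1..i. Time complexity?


Reasoning: triangle: n(n+1)/2 ~ n^2/2
Complexity: O(n^2)

O(n^2)


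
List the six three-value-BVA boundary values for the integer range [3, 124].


Range: [3, 124]
Boundaries: just below min, min, min+1, max-1, max, just above max
Values: [2, 3, 4, 123, 124, 125]

[2, 3, 4, 123, 124, 125]


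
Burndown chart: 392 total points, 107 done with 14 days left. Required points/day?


Formula: Required rate = Remaining points / Days left
Remaining = 392 - 107 = 285 points
Required rate = 285 / 14 = 20.36 points/day

20.36 points/day


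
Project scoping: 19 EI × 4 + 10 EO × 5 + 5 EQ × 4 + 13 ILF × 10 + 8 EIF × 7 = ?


UFP = EI*4 + EO*5 + EQ*4 + ILF*10 + EIF*7
UFP = 19*4 + 10*5 + 5*4 + 13*10 + 8*7
UFP = 76 + 50 + 20 + 130 + 56
UFP = 332

332


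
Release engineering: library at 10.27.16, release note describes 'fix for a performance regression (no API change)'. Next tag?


Current: 10.27.16
Change category: 'fix for a performance regression (no API change)' → patch bump
SemVer rule: patch bump → increment PATCH (MAJOR and MINOR unchanged)
New: 10.27.17

10.27.17


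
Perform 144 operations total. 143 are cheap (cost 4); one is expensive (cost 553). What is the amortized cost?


Formula: Amortized cost = Total cost / Operations
Total cost = (143 * 4) + (1 * 553)
Total cost = 572 + 553 = 1125
Amortized = 1125 / 144 = 7.8125

7.8125


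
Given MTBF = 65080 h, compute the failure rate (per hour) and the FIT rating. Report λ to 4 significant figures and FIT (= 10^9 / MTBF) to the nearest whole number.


Formula: λ = 1 / MTBF; FIT = λ × 1e9 = 1e9 / MTBF
λ = 1 / 65080 ≈ 1.537e-05 failures/hour
FIT = 1e9 / 65080 ≈ 15366 failures per 1e9 hours (nearest whole number)

λ = 1.537e-05 /h, FIT = 15366


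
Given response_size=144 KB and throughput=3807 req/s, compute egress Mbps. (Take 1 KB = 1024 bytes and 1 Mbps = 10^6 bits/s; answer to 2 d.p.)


Formula: Mbps = payload_bytes * RPS * 8 / 1e6
Payload per request = 144 KB = 144 * 1024 = 147456 bytes
Total bytes/sec = 147456 * 3807 = 561364992
Total bits/sec = 561364992 * 8 = 4490919936
Mbps = 4490919936 / 1e6 = 4490.92

4490.92 Mbps


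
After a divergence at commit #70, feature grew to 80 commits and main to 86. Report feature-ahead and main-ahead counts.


Common ancestor: commit #70
feature commits after divergence: 80 - 70 = 10
main commits after divergence: 86 - 70 = 16
feature is 10 commits ahead of main
main is 16 commits ahead of feature

feature ahead: 10, main ahead: 16


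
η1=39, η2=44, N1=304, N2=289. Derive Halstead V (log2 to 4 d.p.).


Formula: V = N * log2(η), where N = N1 + N2 and η = η1 + η2
η = 39 + 44 = 83
N = 304 + 289 = 593
log2(83) ≈ 6.3750
V = 593 * 6.3750 = 3780.38

3780.38


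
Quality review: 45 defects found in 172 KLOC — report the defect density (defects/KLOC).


Defect density = defects / KLOC
Defect density = 45 / 172
Defect density = 0.262 defects/KLOC

0.262 defects/KLOC


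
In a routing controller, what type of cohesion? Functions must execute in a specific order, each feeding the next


Reasoning: Output of one is input to next
Type: Sequential cohesion

Sequential cohesion


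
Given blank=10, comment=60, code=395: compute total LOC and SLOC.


Total LOC = blank + comment + code
Total LOC = 10 + 60 + 395 = 465
SLOC (source only) = code = 395

Total LOC: 465, SLOC: 395


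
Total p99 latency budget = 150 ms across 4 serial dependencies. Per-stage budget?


Formula: per_stage = total_budget / stages
per_stage = 150 / 4
per_stage = 37.5 ms

37.5 ms


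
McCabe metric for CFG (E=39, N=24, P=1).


Formula: V(G) = E - N + 2P
V(G) = 39 - 24 + 2*1
V(G) = 15 + 2
V(G) = 17

17


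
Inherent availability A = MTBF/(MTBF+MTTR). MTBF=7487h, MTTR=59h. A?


Availability = MTBF / (MTBF + MTTR)
Availability = 7487 / (7487 + 59)
Availability = 7487 / 7546
Availability = 99.2181%

99.2181%


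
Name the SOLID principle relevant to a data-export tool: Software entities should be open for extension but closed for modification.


This describes the Open/Closed Principle (OCP)

Open/Closed Principle (OCP)


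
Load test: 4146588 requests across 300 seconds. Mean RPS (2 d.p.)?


Formula: throughput = requests / seconds
throughput = 4146588 / 300
throughput = 13821.96 requests/second

13821.96 requests/second


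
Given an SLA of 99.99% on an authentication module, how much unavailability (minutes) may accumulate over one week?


Formula: allowed downtime = period * (100 - SLA) / 100
Period (week) = 10080 minutes
Unavailability fraction = (100 - 99.99) / 100
Allowed downtime = 10080 * (100 - 99.99) / 100
Allowed downtime = 1.008 minutes

1.008 minutes


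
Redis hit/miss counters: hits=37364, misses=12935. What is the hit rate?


Formula: hit rate = hits / (hits + misses) * 100
hit rate = 37364 / (37364 + 12935) * 100
hit rate = 37364 / 50299 * 100
hit rate = 74.28%

74.28%


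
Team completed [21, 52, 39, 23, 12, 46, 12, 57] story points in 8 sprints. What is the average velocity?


Formula: Avg velocity = Total points / Number of sprints
Points: [21, 52, 39, 23, 12, 46, 12, 57]
Sum = 21 + 52 + 39 + 23 + 12 + 46 + 12 + 57 = 262
Avg velocity = 262 / 8 = 32.75 points/sprint

32.75 points/sprint


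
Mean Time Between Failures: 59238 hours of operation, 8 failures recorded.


Formula: MTBF = Total operating time / Number of failures
MTBF = 59238 / 8
MTBF = 7404.75 hours

7404.75 hours


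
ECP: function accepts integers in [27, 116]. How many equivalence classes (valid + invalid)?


Valid range: [27, 116]
Class 1: x < 27 — invalid
Class 2: 27 ≤ x ≤ 116 — valid
Class 3: x > 116 — invalid
Total equivalence classes: 3

3 equivalence classes


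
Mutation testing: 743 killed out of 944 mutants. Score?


Mutation score = killed / total * 100
Mutation score = 743 / 944 * 100
Mutation score = 78.71%

78.71%


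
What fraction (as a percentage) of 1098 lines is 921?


Coverage = covered / total * 100
Coverage = 921 / 1098 * 100
Coverage = 83.88%

83.88%


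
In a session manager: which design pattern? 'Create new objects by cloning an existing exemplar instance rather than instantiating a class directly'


This matches the Prototype pattern

Prototype


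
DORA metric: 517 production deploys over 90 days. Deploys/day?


Formula: deployments per day = releases / days
= 517 / 90
= 5.744 deploys/day
(equivalently, 40.21 deploys/week)

5.744 deploys/day


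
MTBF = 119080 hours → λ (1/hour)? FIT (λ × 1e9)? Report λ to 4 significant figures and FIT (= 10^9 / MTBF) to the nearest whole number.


Formula: λ = 1 / MTBF; FIT = λ × 1e9 = 1e9 / MTBF
λ = 1 / 119080 ≈ 8.398e-06 failures/hour
FIT = 1e9 / 119080 ≈ 8398 failures per 1e9 hours (nearest whole number)

λ = 8.398e-06 /h, FIT = 8398


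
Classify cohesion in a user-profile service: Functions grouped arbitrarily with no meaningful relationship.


Reasoning: Worst: random grouping
Type: Coincidental cohesion

Coincidental cohesion


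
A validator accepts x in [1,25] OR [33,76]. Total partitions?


Valid ranges: [1,25] and [33,76]
Class 1: x < 1 — invalid
Class 2: 1 ≤ x ≤ 25 — valid
Class 3: 25 < x < 33 — invalid (gap between ranges)
Class 4: 33 ≤ x ≤ 76 — valid
Class 5: x > 76 — invalid
Total equivalence classes: 5

5 equivalence classes


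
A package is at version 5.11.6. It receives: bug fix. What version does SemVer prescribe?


Current: 5.11.6
Change category: 'bug fix' → patch bump
SemVer rule: patch bump → increment PATCH (MAJOR and MINOR unchanged)
New: 5.11.7

5.11.7


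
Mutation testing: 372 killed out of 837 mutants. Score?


Mutation score = killed / total * 100
Mutation score = 372 / 837 * 100
Mutation score = 44.44%

44.44%


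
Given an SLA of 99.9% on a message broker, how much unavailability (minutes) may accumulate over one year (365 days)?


Formula: allowed downtime = period * (100 - SLA) / 100
Period (year (365 days)) = 525600 minutes
Unavailability fraction = (100 - 99.9) / 100
Allowed downtime = 525600 * (100 - 99.9) / 100
Allowed downtime = 525.6 minutes

525.6 minutes


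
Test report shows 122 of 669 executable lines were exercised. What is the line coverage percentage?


Coverage = covered / total * 100
Coverage = 122 / 669 * 100
Coverage = 18.24%

18.24%


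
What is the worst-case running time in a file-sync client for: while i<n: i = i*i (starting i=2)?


Reasoning: squaring drives double-exponential growth; iterations ~ log log n
Complexity: O(log log n)

O(log log n)


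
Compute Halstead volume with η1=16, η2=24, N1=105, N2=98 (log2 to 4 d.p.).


Formula: V = N * log2(η), where N = N1 + N2 and η = η1 + η2
η = 16 + 24 = 40
N = 105 + 98 = 203
log2(40) ≈ 5.3219
V = 203 * 5.3219 = 1080.35

1080.35


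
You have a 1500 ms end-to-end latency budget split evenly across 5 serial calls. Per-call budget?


Formula: per_stage = total_budget / stages
per_stage = 1500 / 5
per_stage = 300.0 ms

300.0 ms


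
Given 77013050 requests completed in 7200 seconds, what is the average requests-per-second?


Formula: throughput = requests / seconds
throughput = 77013050 / 7200
throughput = 10696.26 requests/second

10696.26 requests/second


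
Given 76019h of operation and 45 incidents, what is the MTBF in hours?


Formula: MTBF = Total operating time / Number of failures
MTBF = 76019 / 45
MTBF = 1689.31 hours

1689.31 hours


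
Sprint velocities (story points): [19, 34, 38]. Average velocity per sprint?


Formula: Avg velocity = Total points / Number of sprints
Points: [19, 34, 38]
Sum = 19 + 34 + 38 = 91
Avg velocity = 91 / 3 = 30.33 points/sprint

30.33 points/sprint


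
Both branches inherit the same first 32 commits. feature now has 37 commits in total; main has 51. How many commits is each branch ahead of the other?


Common ancestor: commit #32
feature commits after divergence: 37 - 32 = 5
main commits after divergence: 51 - 32 = 19
feature is 5 commits ahead of main
main is 19 commits ahead of feature

feature ahead: 5, main ahead: 19


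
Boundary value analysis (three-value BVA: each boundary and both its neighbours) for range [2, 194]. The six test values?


Range: [2, 194]
Boundaries: just below min, min, min+1, max-1, max, just above max
Values: [1, 2, 3, 193, 194, 195]

[1, 2, 3, 193, 194, 195]


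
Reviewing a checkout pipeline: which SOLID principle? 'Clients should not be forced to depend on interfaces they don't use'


This describes the Interface Segregation Principle (ISP)

Interface Segregation Principle (ISP)


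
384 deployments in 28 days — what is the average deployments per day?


Formula: deployments per day = releases / days
= 384 / 28
= 13.714 deploys/day
(equivalently, 96.0 deploys/week)

13.714 deploys/day


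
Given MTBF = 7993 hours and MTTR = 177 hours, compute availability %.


Availability = MTBF / (MTBF + MTTR)
Availability = 7993 / (7993 + 177)
Availability = 7993 / 8170
Availability = 97.8335%

97.8335%


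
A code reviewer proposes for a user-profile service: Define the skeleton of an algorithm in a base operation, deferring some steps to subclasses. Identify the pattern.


This matches the Template Method pattern

Template Method


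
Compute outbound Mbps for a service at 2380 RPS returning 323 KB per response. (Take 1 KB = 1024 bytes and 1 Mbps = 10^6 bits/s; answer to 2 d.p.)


Formula: Mbps = payload_bytes * RPS * 8 / 1e6
Payload per request = 323 KB = 323 * 1024 = 330752 bytes
Total bytes/sec = 330752 * 2380 = 787189760
Total bits/sec = 787189760 * 8 = 6297518080
Mbps = 6297518080 / 1e6 = 6297.52

6297.52 Mbps


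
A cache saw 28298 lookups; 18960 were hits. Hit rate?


Formula: hit rate = hits / (hits + misses) * 100
hit rate = 18960 / (18960 + 9338) * 100
hit rate = 18960 / 28298 * 100
hit rate = 67.0%

67.0%


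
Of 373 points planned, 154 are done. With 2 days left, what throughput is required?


Formula: Required rate = Remaining points / Days left
Remaining = 373 - 154 = 219 points
Required rate = 219 / 2 = 109.5 points/day

109.5 points/day


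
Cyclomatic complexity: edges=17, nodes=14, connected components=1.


Formula: V(G) = E - N + 2P
V(G) = 17 - 14 + 2*1
V(G) = 3 + 2
V(G) = 5

5


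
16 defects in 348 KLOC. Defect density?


Defect density = defects / KLOC
Defect density = 16 / 348
Defect density = 0.046 defects/KLOC

0.046 defects/KLOC


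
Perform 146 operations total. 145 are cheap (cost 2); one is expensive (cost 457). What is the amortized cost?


Formula: Amortized cost = Total cost / Operations
Total cost = (145 * 2) + (1 * 457)
Total cost = 290 + 457 = 747
Amortized = 747 / 146 = 5.1164

5.1164
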